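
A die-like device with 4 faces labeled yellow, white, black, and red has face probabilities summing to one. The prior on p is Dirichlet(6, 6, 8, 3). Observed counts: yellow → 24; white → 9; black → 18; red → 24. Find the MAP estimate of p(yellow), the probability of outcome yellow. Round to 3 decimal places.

The posterior is Dirichlet(αᵢ + nᵢ) = Dirichlet(30, 15, 26, 27).
For a Dirichlet(a₁,…,a_K) with all aᵢ > 1, the mode has j-th component (aⱼ − 1)/(Σaᵢ − K).
Here Σaᵢ = 98 and K = 4, so p(yellow) = (30 − 1)/(98 − 4) = 29/94 ≈ 0.309.

MAP estimate of p(yellow) = 0.309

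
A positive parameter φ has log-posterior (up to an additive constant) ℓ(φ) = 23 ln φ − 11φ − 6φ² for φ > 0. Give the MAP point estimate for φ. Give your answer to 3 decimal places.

ℓ'(φ) = 23/φ − 11 − 12φ. Setting this to zero and multiplying by φ: 12φ² + 11φ − 23 = 0.
φ = (−11 + √(11² + 4·12·23)) / (2·12) = (−11 + √1225) / 24 = (−11 + 35)/24 = 1.
ℓ''(φ) = −23/φ² − 12 < 0, confirming a maximum.

φ̂_MAP = 1.000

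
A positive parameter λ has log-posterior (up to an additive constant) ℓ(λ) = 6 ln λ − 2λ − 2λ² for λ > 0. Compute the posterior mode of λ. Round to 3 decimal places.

ℓ'(λ) = 6/λ − 2 − 4λ. Setting this to zero and multiplying by λ: 4λ² + 2λ − 6 = 0.
λ = (−2 + √(2² + 4·4·6)) / (2·4) = (−2 + √100) / 8 = (−2 + 10)/8 = 1.
ℓ''(λ) = −6/λ² − 4 < 0, confirming a maximum.

λ̂_MAP = 1.000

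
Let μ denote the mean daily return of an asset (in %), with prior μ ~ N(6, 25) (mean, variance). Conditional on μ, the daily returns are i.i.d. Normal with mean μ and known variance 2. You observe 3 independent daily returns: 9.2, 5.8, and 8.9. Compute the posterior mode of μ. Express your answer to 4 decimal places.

μ̂_MAP = 7.9156

n = 3; x̄ = (9.2 + 5.8 + 8.9)/3 = 23.9/3 = 239/30 ≈ 7.9667.
For a Normal prior and Normal likelihood with known variance, the posterior is Normal; its mode equals its mean, the precision-weighted average.
Prior precision 1/σ₀² = 1/25 = 0.04; data precision n/σ² = 3/2 = 1.5.
μ̂ = (0.04·6 + 1.5·(239/30)) / (0.04 + 1.5) = 12.19/1.54 = 1219/154 ≈ 7.9156.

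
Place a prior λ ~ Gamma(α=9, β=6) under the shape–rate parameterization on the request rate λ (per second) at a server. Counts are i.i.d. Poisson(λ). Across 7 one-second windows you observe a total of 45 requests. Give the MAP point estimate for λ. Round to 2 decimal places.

Σxᵢ = 45, n = 7.
Posterior ∝ λ^8e^(−6λ) · λ^45e^(−7λ) = λ^53e^(−13λ), i.e. Gamma(shape=54, rate=13).
The mode of a Gamma(a, b) with a ≥ 1 (shape–rate) is (a−1)/b = 53/13 ≈ 4.08.

λ̂_MAP = 4.08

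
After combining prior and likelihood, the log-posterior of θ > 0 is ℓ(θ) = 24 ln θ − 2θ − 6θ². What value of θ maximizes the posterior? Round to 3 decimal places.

ℓ'(θ) = 24/θ − 2 − 12θ. Setting this to zero and multiplying by θ: 12θ² + 2θ − 24 = 0.
θ = (−2 + √(2² + 4·12·24)) / (2·12) = (−2 + √1156) / 24 = (−2 + 34)/24 = 4/3.
ℓ''(θ) = −24/θ² − 12 < 0, confirming a maximum.

θ̂_MAP = 1.333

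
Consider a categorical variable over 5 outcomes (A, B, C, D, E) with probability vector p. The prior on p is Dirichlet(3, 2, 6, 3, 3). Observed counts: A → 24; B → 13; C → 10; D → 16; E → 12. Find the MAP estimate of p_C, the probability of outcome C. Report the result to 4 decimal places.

MAP estimate of p_C = 0.1724

The posterior is Dirichlet(αᵢ + nᵢ) = Dirichlet(27, 15, 16, 19, 15).
For a Dirichlet(a₁,…,a_K) with all aᵢ > 1, the mode has j-th component (aⱼ − 1)/(Σaᵢ − K).
Here Σaᵢ = 92 and K = 5, so p_C = (16 − 1)/(92 − 5) = 15/87 ≈ 0.1724.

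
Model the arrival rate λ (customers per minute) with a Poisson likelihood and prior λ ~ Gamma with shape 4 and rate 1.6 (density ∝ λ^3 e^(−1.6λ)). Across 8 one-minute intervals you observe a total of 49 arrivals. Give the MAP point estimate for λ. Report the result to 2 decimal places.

Σxᵢ = 49, n = 8.
Posterior ∝ λ^3e^(−1.6λ) · λ^49e^(−8λ) = λ^52e^(−9.6λ), i.e. Gamma(shape=53, rate=9.6).
The mode of a Gamma(a, b) with a ≥ 1 (shape–rate) is (a−1)/b = 52/9.6 ≈ 5.42.

λ̂_MAP = 5.42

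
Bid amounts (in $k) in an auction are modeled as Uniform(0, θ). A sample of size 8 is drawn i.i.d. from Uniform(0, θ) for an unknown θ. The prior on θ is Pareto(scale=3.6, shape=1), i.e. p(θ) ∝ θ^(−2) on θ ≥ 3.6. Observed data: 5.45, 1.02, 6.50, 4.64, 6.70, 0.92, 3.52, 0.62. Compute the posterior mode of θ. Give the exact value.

θ̂_MAP = 6.70

The Uniform(0, θ) likelihood is θ^(−n) for θ ≥ max(xᵢ), zero otherwise. Here max(xᵢ) = 6.70.
Posterior ∝ θ^(−2) · θ^(−8) = θ^(−10) on θ ≥ max(3.6, 6.70) = 6.70.
This density is strictly decreasing in θ, so the posterior mode lies at the lower boundary of the support.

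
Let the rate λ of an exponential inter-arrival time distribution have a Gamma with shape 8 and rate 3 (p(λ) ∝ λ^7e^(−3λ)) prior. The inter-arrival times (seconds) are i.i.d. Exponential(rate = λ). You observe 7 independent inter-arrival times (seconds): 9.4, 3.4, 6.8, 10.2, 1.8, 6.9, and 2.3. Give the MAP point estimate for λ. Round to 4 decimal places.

λ̂_MAP = 0.3196

The Exponential(rate=λ) likelihood is ∝ λ^n e^(−λΣtᵢ). Here n = 7 and Σtᵢ = 9.4 + 3.4 + 6.8 + 10.2 + 1.8 + 6.9 + 2.3 = 40.8.
Posterior ∝ λ^7e^(−3λ) · λ^7e^(−40.8λ) = λ^14e^(−43.8λ), i.e. Gamma(15, 43.8).
Mode = (a−1)/b = 14/43.8 ≈ 0.3196.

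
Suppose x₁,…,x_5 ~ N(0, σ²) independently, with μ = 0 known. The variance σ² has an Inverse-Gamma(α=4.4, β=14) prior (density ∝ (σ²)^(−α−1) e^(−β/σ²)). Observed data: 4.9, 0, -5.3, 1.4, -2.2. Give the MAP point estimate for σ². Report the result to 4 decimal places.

Sum of squared deviations about the known mean: SS = (4.9−0)² + (0−0)² + (-5.3−0)² + (1.4−0)² + (-2.2−0)² = 58.9.
The Normal likelihood contributes (σ²)^(−n/2) exp(−SS/(2σ²)), so the posterior is Inverse-Gamma(α + n/2, β + SS/2) = Inverse-Gamma(6.9, 43.45).
The mode of Inverse-Gamma(a, b) is b/(a+1) = 43.45/7.9 ≈ 5.5000.

σ̂²_MAP = 5.5000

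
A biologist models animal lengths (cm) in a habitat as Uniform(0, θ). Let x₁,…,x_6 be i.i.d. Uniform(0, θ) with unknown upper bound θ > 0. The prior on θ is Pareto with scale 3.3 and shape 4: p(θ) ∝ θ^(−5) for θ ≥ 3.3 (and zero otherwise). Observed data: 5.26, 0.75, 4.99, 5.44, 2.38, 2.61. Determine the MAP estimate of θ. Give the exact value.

θ̂_MAP = 5.44

The Uniform(0, θ) likelihood is θ^(−n) for θ ≥ max(xᵢ), zero otherwise. Here max(xᵢ) = 5.44.
Posterior ∝ θ^(−5) · θ^(−6) = θ^(−11) on θ ≥ max(3.3, 5.44) = 5.44.
This density is strictly decreasing in θ, so the posterior mode lies at the lower boundary of the support.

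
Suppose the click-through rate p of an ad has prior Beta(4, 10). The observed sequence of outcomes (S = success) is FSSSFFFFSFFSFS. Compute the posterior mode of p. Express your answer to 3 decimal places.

p̂_MAP = 0.346

Prior: Beta(4, 10).
Data: 6 successes in 14 trials (from the sequence). The binomial likelihood contributes p^6(1−p)^8, so the posterior is Beta(4+6, 10+8) = Beta(10, 18).
For Beta(a, b) with a, b > 1 the mode is (a−1)/(a+b−2) = 9/26 ≈ 0.346.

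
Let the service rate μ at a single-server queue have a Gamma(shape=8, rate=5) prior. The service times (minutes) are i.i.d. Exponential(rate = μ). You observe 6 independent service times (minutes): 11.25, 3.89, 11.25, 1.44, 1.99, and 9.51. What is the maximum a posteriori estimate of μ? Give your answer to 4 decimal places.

μ̂_MAP = 0.2933

The Exponential(rate=μ) likelihood is ∝ μ^n e^(−μΣtᵢ). Here n = 6 and Σtᵢ = 11.25 + 3.89 + 11.25 + 1.44 + 1.99 + 9.51 = 39.33.
Posterior ∝ μ^7e^(−5μ) · μ^6e^(−39.33μ) = μ^13e^(−44.33μ), i.e. Gamma(14, 44.33).
Mode = (a−1)/b = 13/44.33 ≈ 0.2933.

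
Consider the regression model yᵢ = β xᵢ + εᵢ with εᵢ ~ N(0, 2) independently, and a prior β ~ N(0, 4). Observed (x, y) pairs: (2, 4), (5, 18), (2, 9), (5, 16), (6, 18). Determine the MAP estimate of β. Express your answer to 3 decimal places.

β̂_MAP = 3.217

log p(β | y) = −Σ(yᵢ − βxᵢ)²/(2·2) − β²/(2·4) + const.
Setting the derivative to zero: Σxᵢ(yᵢ − βxᵢ)/2 − β/4 = 0, so β = Σxᵢyᵢ / (Σxᵢ² + σ²/τ²).
Σxᵢyᵢ = 2·4 + 5·18 + 2·9 + 5·16 + 6·18 = 304; Σxᵢ² = 94; σ²/τ² = 0.5.
β̂_MAP = 304 / (94 + 0.5) = 304/94.5 ≈ 3.217.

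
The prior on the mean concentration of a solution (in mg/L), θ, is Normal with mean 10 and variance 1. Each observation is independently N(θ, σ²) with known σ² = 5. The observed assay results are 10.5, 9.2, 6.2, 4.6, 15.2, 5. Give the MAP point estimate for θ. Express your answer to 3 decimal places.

θ̂_MAP = 9.155

n = 6; x̄ = (10.5 + 9.2 + 6.2 + 4.6 + 15.2 + 5)/6 = 50.7/6 = 8.45.
For a Normal prior and Normal likelihood with known variance, the posterior is Normal; its mode equals its mean, the precision-weighted average.
Prior precision 1/σ₀² = 1/1 = 1; data precision n/σ² = 6/5 = 1.2.
θ̂ = (1·10 + 1.2·8.45) / (1 + 1.2) = 20.14/2.2 = 1007/110 ≈ 9.155.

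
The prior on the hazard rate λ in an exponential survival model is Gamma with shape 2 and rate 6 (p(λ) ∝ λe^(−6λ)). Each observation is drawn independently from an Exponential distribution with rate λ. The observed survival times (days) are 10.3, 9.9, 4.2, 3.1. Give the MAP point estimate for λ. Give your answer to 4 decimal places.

The Exponential(rate=λ) likelihood is ∝ λ^n e^(−λΣtᵢ). Here n = 4 and Σtᵢ = 10.3 + 9.9 + 4.2 + 3.1 = 27.5.
Posterior ∝ λe^(−6λ) · λ^4e^(−27.5λ) = λ^5e^(−33.5λ), i.e. Gamma(6, 33.5).
Mode = (a−1)/b = 5/33.5 ≈ 0.1493.

λ̂_MAP = 0.1493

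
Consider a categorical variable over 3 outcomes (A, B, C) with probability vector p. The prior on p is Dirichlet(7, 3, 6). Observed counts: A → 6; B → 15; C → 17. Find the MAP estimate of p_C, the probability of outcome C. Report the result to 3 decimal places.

MAP estimate of p_C = 0.431

The posterior is Dirichlet(αᵢ + nᵢ) = Dirichlet(13, 18, 23).
For a Dirichlet(a₁,…,a_K) with all aᵢ > 1, the mode has j-th component (aⱼ − 1)/(Σaᵢ − K).
Here Σaᵢ = 54 and K = 3, so p_C = (23 − 1)/(54 − 3) = 22/51 ≈ 0.431.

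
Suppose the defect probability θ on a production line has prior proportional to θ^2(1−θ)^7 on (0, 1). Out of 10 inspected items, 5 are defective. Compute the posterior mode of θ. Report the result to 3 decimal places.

The prior density ∝ θ^2(1−θ)^7 is the kernel of Beta(3, 8).
Data: 5 successes in 10 trials. The binomial likelihood contributes θ^5(1−θ)^5, so the posterior is Beta(3+5, 8+5) = Beta(8, 13).
For Beta(a, b) with a, b > 1 the mode is (a−1)/(a+b−2) = 7/19 ≈ 0.368.

θ̂_MAP = 0.368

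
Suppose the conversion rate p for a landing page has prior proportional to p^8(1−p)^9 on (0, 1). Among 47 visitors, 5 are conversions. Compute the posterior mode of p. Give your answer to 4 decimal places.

The prior density ∝ p^8(1−p)^9 is the kernel of Beta(9, 10).
Data: 5 successes in 47 trials. The binomial likelihood contributes p^5(1−p)^42, so the posterior is Beta(9+5, 10+42) = Beta(14, 52).
For Beta(a, b) with a, b > 1 the mode is (a−1)/(a+b−2) = 13/64 ≈ 0.2031.

p̂_MAP = 0.2031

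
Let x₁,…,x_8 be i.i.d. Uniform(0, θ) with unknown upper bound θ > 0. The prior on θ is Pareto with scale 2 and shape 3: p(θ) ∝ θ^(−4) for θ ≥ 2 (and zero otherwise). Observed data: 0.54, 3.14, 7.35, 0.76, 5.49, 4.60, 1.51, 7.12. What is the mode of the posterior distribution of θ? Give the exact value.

θ̂_MAP = 7.35

The Uniform(0, θ) likelihood is θ^(−n) for θ ≥ max(xᵢ), zero otherwise. Here max(xᵢ) = 7.35.
Posterior ∝ θ^(−4) · θ^(−8) = θ^(−12) on θ ≥ max(2, 7.35) = 7.35.
This density is strictly decreasing in θ, so the posterior mode lies at the lower boundary of the support.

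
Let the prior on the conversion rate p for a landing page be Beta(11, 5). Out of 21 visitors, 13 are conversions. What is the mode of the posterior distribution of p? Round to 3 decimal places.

Prior: Beta(11, 5).
Data: 13 successes in 21 trials. The binomial likelihood contributes p^13(1−p)^8, so the posterior is Beta(11+13, 5+8) = Beta(24, 13).
For Beta(a, b) with a, b > 1 the mode is (a−1)/(a+b−2) = 23/35 ≈ 0.657.

p̂_MAP = 0.657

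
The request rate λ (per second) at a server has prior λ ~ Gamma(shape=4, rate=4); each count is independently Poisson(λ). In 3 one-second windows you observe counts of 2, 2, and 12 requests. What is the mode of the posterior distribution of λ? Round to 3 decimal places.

λ̂_MAP = 2.714

Σxᵢ = 2+2+12 = 16, with n = 3.
Posterior ∝ λ^3e^(−4λ) · λ^16e^(−3λ) = λ^19e^(−7λ), i.e. Gamma(shape=20, rate=7).
The mode of a Gamma(a, b) with a ≥ 1 (shape–rate) is (a−1)/b = 19/7 ≈ 2.714.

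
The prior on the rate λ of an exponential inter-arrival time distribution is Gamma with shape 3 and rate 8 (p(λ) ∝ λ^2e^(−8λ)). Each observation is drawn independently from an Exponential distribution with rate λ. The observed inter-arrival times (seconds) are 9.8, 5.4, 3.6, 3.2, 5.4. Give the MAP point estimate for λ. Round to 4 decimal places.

The Exponential(rate=λ) likelihood is ∝ λ^n e^(−λΣtᵢ). Here n = 5 and Σtᵢ = 9.8 + 5.4 + 3.6 + 3.2 + 5.4 = 27.4.
Posterior ∝ λ^2e^(−8λ) · λ^5e^(−27.4λ) = λ^7e^(−35.4λ), i.e. Gamma(8, 35.4).
Mode = (a−1)/b = 7/35.4 ≈ 0.1977.

λ̂_MAP = 0.1977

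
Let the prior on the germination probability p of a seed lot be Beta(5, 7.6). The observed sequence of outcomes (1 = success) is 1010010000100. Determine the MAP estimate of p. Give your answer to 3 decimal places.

Prior: Beta(5, 7.6).
Data: 4 successes in 13 trials (from the sequence). The binomial likelihood contributes p^4(1−p)^9, so the posterior is Beta(5+4, 7.6+9) = Beta(9, 16.6).
For Beta(a, b) with a, b > 1 the mode is (a−1)/(a+b−2) = 8/23.6 ≈ 0.339.

p̂_MAP = 0.339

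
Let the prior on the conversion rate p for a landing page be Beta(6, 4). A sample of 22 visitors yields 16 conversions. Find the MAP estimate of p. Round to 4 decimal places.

p̂_MAP = 0.7000

Prior: Beta(6, 4).
Data: 16 successes in 22 trials. The binomial likelihood contributes p^16(1−p)^6, so the posterior is Beta(6+16, 4+6) = Beta(22, 10).
For Beta(a, b) with a, b > 1 the mode is (a−1)/(a+b−2) = 21/30 ≈ 0.7000.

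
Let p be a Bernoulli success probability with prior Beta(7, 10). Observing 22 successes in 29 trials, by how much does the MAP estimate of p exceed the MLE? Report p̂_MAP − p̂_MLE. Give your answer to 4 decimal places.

MAP − MLE = -0.1223

Posterior is Beta(29, 17); MAP = (29−1)/(46−2) = 28/44 ≈ 0.63636.
MLE ignores the prior: p̂_MLE = k/n = 22/29 ≈ 0.75862.
Difference = 28/44 − 22/29 = -39/319 ≈ -0.1223.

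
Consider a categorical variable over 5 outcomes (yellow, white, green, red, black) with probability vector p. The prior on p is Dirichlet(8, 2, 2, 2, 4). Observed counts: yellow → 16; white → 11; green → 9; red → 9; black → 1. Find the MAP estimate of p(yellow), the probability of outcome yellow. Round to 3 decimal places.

MAP estimate of p(yellow) = 0.390

The posterior is Dirichlet(αᵢ + nᵢ) = Dirichlet(24, 13, 11, 11, 5).
For a Dirichlet(a₁,…,a_K) with all aᵢ > 1, the mode has j-th component (aⱼ − 1)/(Σaᵢ − K).
Here Σaᵢ = 64 and K = 5, so p(yellow) = (24 − 1)/(64 − 5) = 23/59 ≈ 0.390.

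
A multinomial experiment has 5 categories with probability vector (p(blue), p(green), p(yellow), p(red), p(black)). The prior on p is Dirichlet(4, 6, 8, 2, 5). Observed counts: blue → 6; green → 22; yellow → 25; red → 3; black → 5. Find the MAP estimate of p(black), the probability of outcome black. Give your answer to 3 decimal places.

MAP estimate of p(black) = 0.111

The posterior is Dirichlet(αᵢ + nᵢ) = Dirichlet(10, 28, 33, 5, 10).
For a Dirichlet(a₁,…,a_K) with all aᵢ > 1, the mode has j-th component (aⱼ − 1)/(Σaᵢ − K).
Here Σaᵢ = 86 and K = 5, so p(black) = (10 − 1)/(86 − 5) = 9/81 ≈ 0.111.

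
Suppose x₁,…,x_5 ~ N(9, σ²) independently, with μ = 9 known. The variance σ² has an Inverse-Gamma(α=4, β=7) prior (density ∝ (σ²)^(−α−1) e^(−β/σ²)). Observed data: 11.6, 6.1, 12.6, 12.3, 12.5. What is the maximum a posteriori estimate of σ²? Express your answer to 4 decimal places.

Sum of squared deviations about the known mean: SS = (11.6−9)² + (6.1−9)² + (12.6−9)² + (12.3−9)² + (12.5−9)² = 51.27.
The Normal likelihood contributes (σ²)^(−n/2) exp(−SS/(2σ²)), so the posterior is Inverse-Gamma(α + n/2, β + SS/2) = Inverse-Gamma(6.5, 32.635).
The mode of Inverse-Gamma(a, b) is b/(a+1) = 32.635/7.5 ≈ 4.3513.

σ̂²_MAP = 4.3513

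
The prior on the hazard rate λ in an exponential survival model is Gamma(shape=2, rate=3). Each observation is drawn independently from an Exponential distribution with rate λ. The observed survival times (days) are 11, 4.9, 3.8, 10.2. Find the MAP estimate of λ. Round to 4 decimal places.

λ̂_MAP = 0.1520

The Exponential(rate=λ) likelihood is ∝ λ^n e^(−λΣtᵢ). Here n = 4 and Σtᵢ = 11 + 4.9 + 3.8 + 10.2 = 29.9.
Posterior ∝ λe^(−3λ) · λ^4e^(−29.9λ) = λ^5e^(−32.9λ), i.e. Gamma(6, 32.9).
Mode = (a−1)/b = 5/32.9 ≈ 0.1520.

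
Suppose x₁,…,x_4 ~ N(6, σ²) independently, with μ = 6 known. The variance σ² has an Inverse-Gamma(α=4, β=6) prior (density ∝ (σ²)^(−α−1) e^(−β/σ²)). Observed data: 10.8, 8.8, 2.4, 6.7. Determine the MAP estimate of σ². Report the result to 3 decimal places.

σ̂²_MAP = 4.024

Sum of squared deviations about the known mean: SS = (10.8−6)² + (8.8−6)² + (2.4−6)² + (6.7−6)² = 44.33.
The Normal likelihood contributes (σ²)^(−n/2) exp(−SS/(2σ²)), so the posterior is Inverse-Gamma(α + n/2, β + SS/2) = Inverse-Gamma(6, 28.165).
The mode of Inverse-Gamma(a, b) is b/(a+1) = 28.165/7 ≈ 4.024.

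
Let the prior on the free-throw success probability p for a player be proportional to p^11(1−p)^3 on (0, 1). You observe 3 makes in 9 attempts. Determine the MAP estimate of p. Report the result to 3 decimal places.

p̂_MAP = 0.609

The prior density ∝ p^11(1−p)^3 is the kernel of Beta(12, 4).
Data: 3 successes in 9 trials. The binomial likelihood contributes p^3(1−p)^6, so the posterior is Beta(12+3, 4+6) = Beta(15, 10).
For Beta(a, b) with a, b > 1 the mode is (a−1)/(a+b−2) = 14/23 ≈ 0.609.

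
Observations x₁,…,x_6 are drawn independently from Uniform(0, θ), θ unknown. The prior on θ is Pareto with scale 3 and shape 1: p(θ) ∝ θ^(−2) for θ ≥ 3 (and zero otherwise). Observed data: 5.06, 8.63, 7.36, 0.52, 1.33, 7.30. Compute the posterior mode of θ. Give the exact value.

The Uniform(0, θ) likelihood is θ^(−n) for θ ≥ max(xᵢ), zero otherwise. Here max(xᵢ) = 8.63.
Posterior ∝ θ^(−2) · θ^(−6) = θ^(−8) on θ ≥ max(3, 8.63) = 8.63.
This density is strictly decreasing in θ, so the posterior mode lies at the lower boundary of the support.

θ̂_MAP = 8.63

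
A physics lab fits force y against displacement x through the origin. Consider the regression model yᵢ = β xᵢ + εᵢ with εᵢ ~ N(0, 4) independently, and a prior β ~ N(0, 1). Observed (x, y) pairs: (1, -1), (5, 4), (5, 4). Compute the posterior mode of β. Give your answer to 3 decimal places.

β̂_MAP = 0.709

log p(β | y) = −Σ(yᵢ − βxᵢ)²/(2·4) − β²/(2·1) + const.
Setting the derivative to zero: Σxᵢ(yᵢ − βxᵢ)/4 − β/1 = 0, so β = Σxᵢyᵢ / (Σxᵢ² + σ²/τ²).
Σxᵢyᵢ = 1·(-1) + 5·4 + 5·4 = 39; Σxᵢ² = 51; σ²/τ² = 4.
β̂_MAP = 39 / (51 + 4) = 39/55 ≈ 0.709.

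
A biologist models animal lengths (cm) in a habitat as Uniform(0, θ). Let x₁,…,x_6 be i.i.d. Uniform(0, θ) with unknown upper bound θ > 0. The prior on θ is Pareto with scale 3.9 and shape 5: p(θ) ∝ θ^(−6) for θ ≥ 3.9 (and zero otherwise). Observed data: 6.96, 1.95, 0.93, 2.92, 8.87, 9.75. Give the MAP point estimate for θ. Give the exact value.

θ̂_MAP = 9.75

The Uniform(0, θ) likelihood is θ^(−n) for θ ≥ max(xᵢ), zero otherwise. Here max(xᵢ) = 9.75.
Posterior ∝ θ^(−6) · θ^(−6) = θ^(−12) on θ ≥ max(3.9, 9.75) = 9.75.
This density is strictly decreasing in θ, so the posterior mode lies at the lower boundary of the support.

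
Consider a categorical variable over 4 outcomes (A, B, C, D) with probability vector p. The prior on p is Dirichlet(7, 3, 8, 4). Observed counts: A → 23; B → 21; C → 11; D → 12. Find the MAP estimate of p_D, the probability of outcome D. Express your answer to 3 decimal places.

The posterior is Dirichlet(αᵢ + nᵢ) = Dirichlet(30, 24, 19, 16).
For a Dirichlet(a₁,…,a_K) with all aᵢ > 1, the mode has j-th component (aⱼ − 1)/(Σaᵢ − K).
Here Σaᵢ = 89 and K = 4, so p_D = (16 − 1)/(89 − 4) = 15/85 ≈ 0.176.

MAP estimate of p_D = 0.176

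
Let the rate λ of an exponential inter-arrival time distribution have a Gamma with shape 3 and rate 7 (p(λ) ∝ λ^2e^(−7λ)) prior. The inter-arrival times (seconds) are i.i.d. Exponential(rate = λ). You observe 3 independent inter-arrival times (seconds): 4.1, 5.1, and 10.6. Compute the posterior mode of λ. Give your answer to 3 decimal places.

The Exponential(rate=λ) likelihood is ∝ λ^n e^(−λΣtᵢ). Here n = 3 and Σtᵢ = 4.1 + 5.1 + 10.6 = 19.8.
Posterior ∝ λ^2e^(−7λ) · λ^3e^(−19.8λ) = λ^5e^(−26.8λ), i.e. Gamma(6, 26.8).
Mode = (a−1)/b = 5/26.8 ≈ 0.187.

λ̂_MAP = 0.187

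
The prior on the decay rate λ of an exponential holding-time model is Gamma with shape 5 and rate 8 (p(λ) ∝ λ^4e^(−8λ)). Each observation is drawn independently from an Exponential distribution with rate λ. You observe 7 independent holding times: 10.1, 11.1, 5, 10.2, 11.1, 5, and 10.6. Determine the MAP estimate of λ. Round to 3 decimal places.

The Exponential(rate=λ) likelihood is ∝ λ^n e^(−λΣtᵢ). Here n = 7 and Σtᵢ = 10.1 + 11.1 + 5 + 10.2 + 11.1 + 5 + 10.6 = 63.1.
Posterior ∝ λ^4e^(−8λ) · λ^7e^(−63.1λ) = λ^11e^(−71.1λ), i.e. Gamma(12, 71.1).
Mode = (a−1)/b = 11/71.1 ≈ 0.155.

λ̂_MAP = 0.155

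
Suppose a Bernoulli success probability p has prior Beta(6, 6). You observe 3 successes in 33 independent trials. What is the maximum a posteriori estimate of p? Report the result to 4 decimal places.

p̂_MAP = 0.1860

Prior: Beta(6, 6).
Data: 3 successes in 33 trials. The binomial likelihood contributes p^3(1−p)^30, so the posterior is Beta(6+3, 6+30) = Beta(9, 36).
For Beta(a, b) with a, b > 1 the mode is (a−1)/(a+b−2) = 8/43 ≈ 0.1860.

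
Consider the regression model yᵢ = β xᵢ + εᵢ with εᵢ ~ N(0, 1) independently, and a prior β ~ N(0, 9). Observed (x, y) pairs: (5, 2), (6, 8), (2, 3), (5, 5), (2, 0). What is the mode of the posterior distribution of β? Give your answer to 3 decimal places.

β̂_MAP = 0.946

log p(β | y) = −Σ(yᵢ − βxᵢ)²/(2·1) − β²/(2·9) + const.
Setting the derivative to zero: Σxᵢ(yᵢ − βxᵢ)/1 − β/9 = 0, so β = Σxᵢyᵢ / (Σxᵢ² + σ²/τ²).
Σxᵢyᵢ = 5·2 + 6·8 + 2·3 + 5·5 + 2·0 = 89; Σxᵢ² = 94; σ²/τ² = 1/9.
β̂_MAP = 89 / (94 + 1/9) = 89/(847/9) = 801/847 ≈ 0.946.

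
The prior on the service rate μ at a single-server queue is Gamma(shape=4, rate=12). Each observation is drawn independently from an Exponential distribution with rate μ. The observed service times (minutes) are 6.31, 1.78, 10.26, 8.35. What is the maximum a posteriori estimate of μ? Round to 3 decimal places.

The Exponential(rate=μ) likelihood is ∝ μ^n e^(−μΣtᵢ). Here n = 4 and Σtᵢ = 6.31 + 1.78 + 10.26 + 8.35 = 26.70.
Posterior ∝ μ^3e^(−12μ) · μ^4e^(−26.70μ) = μ^7e^(−38.70μ), i.e. Gamma(8, 38.70).
Mode = (a−1)/b = 7/38.70 ≈ 0.181.

μ̂_MAP = 0.181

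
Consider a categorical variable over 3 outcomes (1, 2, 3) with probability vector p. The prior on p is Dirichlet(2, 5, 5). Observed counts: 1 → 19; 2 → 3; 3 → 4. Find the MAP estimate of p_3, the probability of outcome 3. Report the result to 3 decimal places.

MAP estimate: 0.229

The posterior is Dirichlet(αᵢ + nᵢ) = Dirichlet(21, 8, 9).
For a Dirichlet(a₁,…,a_K) with all aᵢ > 1, the mode has j-th component (aⱼ − 1)/(Σaᵢ − K).
Here Σaᵢ = 38 and K = 3, so p_3 = (9 − 1)/(38 − 3) = 8/35 ≈ 0.229.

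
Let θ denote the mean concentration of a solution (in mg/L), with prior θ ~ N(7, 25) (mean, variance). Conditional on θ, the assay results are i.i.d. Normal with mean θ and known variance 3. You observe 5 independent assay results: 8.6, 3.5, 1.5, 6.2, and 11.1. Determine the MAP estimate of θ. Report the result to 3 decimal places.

n = 5; x̄ = (8.6 + 3.5 + 1.5 + 6.2 + 11.1)/5 = 30.9/5 = 6.18.
For a Normal prior and Normal likelihood with known variance, the posterior is Normal; its mode equals its mean, the precision-weighted average.
Prior precision 1/σ₀² = 1/25 = 0.04; data precision n/σ² = 5/3.
θ̂ = (0.04·7 + (5/3)·6.18) / (0.04 + 5/3) = 10.58/(128/75) = 6.19921875 ≈ 6.199.

θ̂_MAP = 6.199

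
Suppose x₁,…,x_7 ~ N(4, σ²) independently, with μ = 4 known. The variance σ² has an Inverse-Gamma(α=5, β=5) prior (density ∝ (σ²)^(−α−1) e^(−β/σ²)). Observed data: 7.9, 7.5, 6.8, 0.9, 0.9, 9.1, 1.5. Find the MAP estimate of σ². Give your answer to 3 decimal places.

σ̂²_MAP = 5.094

Sum of squared deviations about the known mean: SS = (7.9−4)² + (7.5−4)² + (6.8−4)² + (0.9−4)² + (0.9−4)² + (9.1−4)² + (1.5−4)² = 86.78.
The Normal likelihood contributes (σ²)^(−n/2) exp(−SS/(2σ²)), so the posterior is Inverse-Gamma(α + n/2, β + SS/2) = Inverse-Gamma(8.5, 48.39).
The mode of Inverse-Gamma(a, b) is b/(a+1) = 48.39/9.5 ≈ 5.094.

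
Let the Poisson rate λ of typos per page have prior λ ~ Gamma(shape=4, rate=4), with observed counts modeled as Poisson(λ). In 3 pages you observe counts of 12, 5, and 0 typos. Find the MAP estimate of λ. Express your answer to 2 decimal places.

λ̂_MAP = 2.86

Σxᵢ = 12+5+0 = 17, with n = 3.
Posterior ∝ λ^3e^(−4λ) · λ^17e^(−3λ) = λ^20e^(−7λ), i.e. Gamma(shape=21, rate=7).
The mode of a Gamma(a, b) with a ≥ 1 (shape–rate) is (a−1)/b = 20/7 ≈ 2.86.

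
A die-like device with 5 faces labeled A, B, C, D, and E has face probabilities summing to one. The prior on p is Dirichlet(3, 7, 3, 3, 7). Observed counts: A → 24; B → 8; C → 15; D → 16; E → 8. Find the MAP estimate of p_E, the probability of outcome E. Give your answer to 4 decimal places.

MAP estimate of p_E = 0.1573

The posterior is Dirichlet(αᵢ + nᵢ) = Dirichlet(27, 15, 18, 19, 15).
For a Dirichlet(a₁,…,a_K) with all aᵢ > 1, the mode has j-th component (aⱼ − 1)/(Σaᵢ − K).
Here Σaᵢ = 94 and K = 5, so p_E = (15 − 1)/(94 − 5) = 14/89 ≈ 0.1573.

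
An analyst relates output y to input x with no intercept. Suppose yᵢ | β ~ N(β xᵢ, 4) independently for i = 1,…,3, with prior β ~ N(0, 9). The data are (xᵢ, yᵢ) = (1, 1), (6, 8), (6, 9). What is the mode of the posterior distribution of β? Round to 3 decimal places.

β̂_MAP = 1.402

log p(β | y) = −Σ(yᵢ − βxᵢ)²/(2·4) − β²/(2·9) + const.
Setting the derivative to zero: Σxᵢ(yᵢ − βxᵢ)/4 − β/9 = 0, so β = Σxᵢyᵢ / (Σxᵢ² + σ²/τ²).
Σxᵢyᵢ = 1·1 + 6·8 + 6·9 = 103; Σxᵢ² = 73; σ²/τ² = 4/9.
β̂_MAP = 103 / (73 + 4/9) = 103/(661/9) = 927/661 ≈ 1.402.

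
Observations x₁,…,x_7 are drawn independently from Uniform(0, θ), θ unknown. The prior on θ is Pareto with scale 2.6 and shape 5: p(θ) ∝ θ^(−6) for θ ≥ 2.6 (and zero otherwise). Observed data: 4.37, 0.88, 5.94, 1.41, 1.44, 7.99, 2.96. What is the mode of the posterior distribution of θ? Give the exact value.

The Uniform(0, θ) likelihood is θ^(−n) for θ ≥ max(xᵢ), zero otherwise. Here max(xᵢ) = 7.99.
Posterior ∝ θ^(−6) · θ^(−7) = θ^(−13) on θ ≥ max(2.6, 7.99) = 7.99.
This density is strictly decreasing in θ, so the posterior mode lies at the lower boundary of the support.

θ̂_MAP = 7.99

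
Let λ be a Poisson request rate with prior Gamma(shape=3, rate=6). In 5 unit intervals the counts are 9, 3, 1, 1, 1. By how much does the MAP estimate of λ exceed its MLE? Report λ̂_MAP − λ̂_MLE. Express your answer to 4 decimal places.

Σxᵢ = 15. Posterior is Gamma(18, 11); MAP = (18−1)/11 = 17/11 ≈ 1.54545.
MLE = x̄ = 15/5 ≈ 3.00000.
Difference = 17/11 − 15/5 = -16/11 ≈ -1.4545.

MAP − MLE = -1.4545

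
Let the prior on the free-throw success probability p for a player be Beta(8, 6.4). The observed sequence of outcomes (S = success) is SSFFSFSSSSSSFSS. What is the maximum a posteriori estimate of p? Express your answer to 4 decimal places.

p̂_MAP = 0.6569

Prior: Beta(8, 6.4).
Data: 11 successes in 15 trials (from the sequence). The binomial likelihood contributes p^11(1−p)^4, so the posterior is Beta(8+11, 6.4+4) = Beta(19, 10.4).
For Beta(a, b) with a, b > 1 the mode is (a−1)/(a+b−2) = 18/27.4 ≈ 0.6569.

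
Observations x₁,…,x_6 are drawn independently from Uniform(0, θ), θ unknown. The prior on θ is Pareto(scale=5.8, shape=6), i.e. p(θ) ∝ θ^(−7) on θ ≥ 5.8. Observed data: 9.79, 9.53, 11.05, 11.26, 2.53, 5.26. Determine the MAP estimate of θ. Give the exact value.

The Uniform(0, θ) likelihood is θ^(−n) for θ ≥ max(xᵢ), zero otherwise. Here max(xᵢ) = 11.26.
Posterior ∝ θ^(−7) · θ^(−6) = θ^(−13) on θ ≥ max(5.8, 11.26) = 11.26.
This density is strictly decreasing in θ, so the posterior mode lies at the lower boundary of the support.

θ̂_MAP = 11.26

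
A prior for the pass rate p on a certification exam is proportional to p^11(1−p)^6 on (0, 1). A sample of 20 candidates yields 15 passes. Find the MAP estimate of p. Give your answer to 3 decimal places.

The prior density ∝ p^11(1−p)^6 is the kernel of Beta(12, 7).
Data: 15 successes in 20 trials. The binomial likelihood contributes p^15(1−p)^5, so the posterior is Beta(12+15, 7+5) = Beta(27, 12).
For Beta(a, b) with a, b > 1 the mode is (a−1)/(a+b−2) = 26/37 ≈ 0.703.

p̂_MAP = 0.703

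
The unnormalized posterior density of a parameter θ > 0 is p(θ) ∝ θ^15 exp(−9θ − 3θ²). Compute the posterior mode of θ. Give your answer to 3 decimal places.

θ̂_MAP = 1.000

ℓ'(θ) = 15/θ − 9 − 6θ. Setting this to zero and multiplying by θ: 6θ² + 9θ − 15 = 0.
θ = (−9 + √(9² + 4·6·15)) / (2·6) = (−9 + √441) / 12 = (−9 + 21)/12 = 1.
ℓ''(θ) = −15/θ² − 6 < 0, confirming a maximum.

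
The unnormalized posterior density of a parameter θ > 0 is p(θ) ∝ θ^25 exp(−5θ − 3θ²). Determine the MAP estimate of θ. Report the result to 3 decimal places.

θ̂_MAP = 1.667

ℓ'(θ) = 25/θ − 5 − 6θ. Setting this to zero and multiplying by θ: 6θ² + 5θ − 25 = 0.
θ = (−5 + √(5² + 4·6·25)) / (2·6) = (−5 + √625) / 12 = (−5 + 25)/12 = 5/3.
ℓ''(θ) = −25/θ² − 6 < 0, confirming a maximum.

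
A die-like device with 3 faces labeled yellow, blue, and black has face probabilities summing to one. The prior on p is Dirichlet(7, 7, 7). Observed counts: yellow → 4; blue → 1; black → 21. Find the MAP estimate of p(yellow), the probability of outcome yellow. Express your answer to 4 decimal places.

MAP estimate of p(yellow) = 0.2273

The posterior is Dirichlet(αᵢ + nᵢ) = Dirichlet(11, 8, 28).
For a Dirichlet(a₁,…,a_K) with all aᵢ > 1, the mode has j-th component (aⱼ − 1)/(Σaᵢ − K).
Here Σaᵢ = 47 and K = 3, so p(yellow) = (11 − 1)/(47 − 3) = 10/44 ≈ 0.2273.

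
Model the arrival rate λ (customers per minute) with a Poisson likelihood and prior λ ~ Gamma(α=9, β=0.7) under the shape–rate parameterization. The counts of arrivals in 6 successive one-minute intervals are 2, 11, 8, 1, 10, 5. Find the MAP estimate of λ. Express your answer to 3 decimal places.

λ̂_MAP = 6.716

Σxᵢ = 2+11+8+1+10+5 = 37, with n = 6.
Posterior ∝ λ^8e^(−0.7λ) · λ^37e^(−6λ) = λ^45e^(−6.7λ), i.e. Gamma(shape=46, rate=6.7).
The mode of a Gamma(a, b) with a ≥ 1 (shape–rate) is (a−1)/b = 45/6.7 ≈ 6.716.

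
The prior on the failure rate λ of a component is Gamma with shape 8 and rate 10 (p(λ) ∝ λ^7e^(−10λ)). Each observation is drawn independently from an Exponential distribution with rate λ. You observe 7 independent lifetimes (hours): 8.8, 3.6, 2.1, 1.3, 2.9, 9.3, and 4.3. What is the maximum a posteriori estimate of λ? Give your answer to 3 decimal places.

The Exponential(rate=λ) likelihood is ∝ λ^n e^(−λΣtᵢ). Here n = 7 and Σtᵢ = 8.8 + 3.6 + 2.1 + 1.3 + 2.9 + 9.3 + 4.3 = 32.3.
Posterior ∝ λ^7e^(−10λ) · λ^7e^(−32.3λ) = λ^14e^(−42.3λ), i.e. Gamma(15, 42.3).
Mode = (a−1)/b = 14/42.3 ≈ 0.331.

λ̂_MAP = 0.331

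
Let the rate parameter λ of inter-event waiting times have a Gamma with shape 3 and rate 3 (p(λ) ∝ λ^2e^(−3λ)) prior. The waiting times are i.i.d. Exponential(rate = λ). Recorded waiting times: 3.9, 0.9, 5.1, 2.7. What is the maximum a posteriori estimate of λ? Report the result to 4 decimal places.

λ̂_MAP = 0.3846

The Exponential(rate=λ) likelihood is ∝ λ^n e^(−λΣtᵢ). Here n = 4 and Σtᵢ = 3.9 + 0.9 + 5.1 + 2.7 = 12.6.
Posterior ∝ λ^2e^(−3λ) · λ^4e^(−12.6λ) = λ^6e^(−15.6λ), i.e. Gamma(7, 15.6).
Mode = (a−1)/b = 6/15.6 ≈ 0.3846.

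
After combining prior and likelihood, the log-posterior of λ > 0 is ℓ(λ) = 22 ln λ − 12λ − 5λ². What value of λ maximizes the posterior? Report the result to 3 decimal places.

λ̂_MAP = 1.000

ℓ'(λ) = 22/λ − 12 − 10λ. Setting this to zero and multiplying by λ: 10λ² + 12λ − 22 = 0.
λ = (−12 + √(12² + 4·10·22)) / (2·10) = (−12 + √1024) / 20 = (−12 + 32)/20 = 1.
ℓ''(λ) = −22/λ² − 10 < 0, confirming a maximum.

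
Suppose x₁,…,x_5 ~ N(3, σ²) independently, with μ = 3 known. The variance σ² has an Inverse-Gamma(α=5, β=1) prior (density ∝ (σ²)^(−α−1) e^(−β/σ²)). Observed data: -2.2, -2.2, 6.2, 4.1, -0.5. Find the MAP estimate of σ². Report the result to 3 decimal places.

σ̂²_MAP = 4.693

Sum of squared deviations about the known mean: SS = (-2.2−3)² + (-2.2−3)² + (6.2−3)² + (4.1−3)² + (-0.5−3)² = 77.78.
The Normal likelihood contributes (σ²)^(−n/2) exp(−SS/(2σ²)), so the posterior is Inverse-Gamma(α + n/2, β + SS/2) = Inverse-Gamma(7.5, 39.89).
The mode of Inverse-Gamma(a, b) is b/(a+1) = 39.89/8.5 ≈ 4.693.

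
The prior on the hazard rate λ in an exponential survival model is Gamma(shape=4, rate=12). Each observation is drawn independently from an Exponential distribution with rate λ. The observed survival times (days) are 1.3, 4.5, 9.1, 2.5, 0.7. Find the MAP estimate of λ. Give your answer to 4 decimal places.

λ̂_MAP = 0.2658

The Exponential(rate=λ) likelihood is ∝ λ^n e^(−λΣtᵢ). Here n = 5 and Σtᵢ = 1.3 + 4.5 + 9.1 + 2.5 + 0.7 = 18.1.
Posterior ∝ λ^3e^(−12λ) · λ^5e^(−18.1λ) = λ^8e^(−30.1λ), i.e. Gamma(9, 30.1).
Mode = (a−1)/b = 8/30.1 ≈ 0.2658.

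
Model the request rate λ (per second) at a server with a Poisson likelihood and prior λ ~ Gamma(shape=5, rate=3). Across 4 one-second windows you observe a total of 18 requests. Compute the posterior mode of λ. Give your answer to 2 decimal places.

λ̂_MAP = 3.14

Σxᵢ = 18, n = 4.
Posterior ∝ λ^4e^(−3λ) · λ^18e^(−4λ) = λ^22e^(−7λ), i.e. Gamma(shape=23, rate=7).
The mode of a Gamma(a, b) with a ≥ 1 (shape–rate) is (a−1)/b = 22/7 ≈ 3.14.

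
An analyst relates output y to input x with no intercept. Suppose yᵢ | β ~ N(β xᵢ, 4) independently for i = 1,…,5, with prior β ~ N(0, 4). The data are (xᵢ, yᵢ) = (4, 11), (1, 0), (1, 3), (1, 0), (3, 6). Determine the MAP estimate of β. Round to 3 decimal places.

β̂_MAP = 2.241

log p(β | y) = −Σ(yᵢ − βxᵢ)²/(2·4) − β²/(2·4) + const.
Setting the derivative to zero: Σxᵢ(yᵢ − βxᵢ)/4 − β/4 = 0, so β = Σxᵢyᵢ / (Σxᵢ² + σ²/τ²).
Σxᵢyᵢ = 4·11 + 1·0 + 1·3 + 1·0 + 3·6 = 65; Σxᵢ² = 28; σ²/τ² = 1.
β̂_MAP = 65 / (28 + 1) = 65/29 ≈ 2.241.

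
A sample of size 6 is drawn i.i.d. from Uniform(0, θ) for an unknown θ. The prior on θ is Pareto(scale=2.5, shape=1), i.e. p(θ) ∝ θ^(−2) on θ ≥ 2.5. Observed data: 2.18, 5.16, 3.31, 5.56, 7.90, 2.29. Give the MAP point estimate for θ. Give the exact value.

θ̂_MAP = 7.90

The Uniform(0, θ) likelihood is θ^(−n) for θ ≥ max(xᵢ), zero otherwise. Here max(xᵢ) = 7.90.
Posterior ∝ θ^(−2) · θ^(−6) = θ^(−8) on θ ≥ max(2.5, 7.90) = 7.90.
This density is strictly decreasing in θ, so the posterior mode lies at the lower boundary of the support.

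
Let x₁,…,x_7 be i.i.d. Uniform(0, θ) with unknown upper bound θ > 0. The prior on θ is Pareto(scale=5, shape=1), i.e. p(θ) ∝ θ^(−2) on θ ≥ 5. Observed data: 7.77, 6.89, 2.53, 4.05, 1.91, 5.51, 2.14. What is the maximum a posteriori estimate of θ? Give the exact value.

The Uniform(0, θ) likelihood is θ^(−n) for θ ≥ max(xᵢ), zero otherwise. Here max(xᵢ) = 7.77.
Posterior ∝ θ^(−2) · θ^(−7) = θ^(−9) on θ ≥ max(5, 7.77) = 7.77.
This density is strictly decreasing in θ, so the posterior mode lies at the lower boundary of the support.

θ̂_MAP = 7.77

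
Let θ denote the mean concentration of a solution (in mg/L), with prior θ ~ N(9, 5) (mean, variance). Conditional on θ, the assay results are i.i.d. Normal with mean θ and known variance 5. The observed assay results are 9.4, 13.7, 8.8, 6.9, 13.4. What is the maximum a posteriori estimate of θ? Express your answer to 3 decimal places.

n = 5; x̄ = (9.4 + 13.7 + 8.8 + 6.9 + 13.4)/5 = 52.2/5 = 10.44.
For a Normal prior and Normal likelihood with known variance, the posterior is Normal; its mode equals its mean, the precision-weighted average.
Prior precision 1/σ₀² = 1/5 = 0.2; data precision n/σ² = 5/5 = 1.
θ̂ = (0.2·9 + 1·10.44) / (0.2 + 1) = 12.24/1.2 = 10.200.

θ̂_MAP = 10.200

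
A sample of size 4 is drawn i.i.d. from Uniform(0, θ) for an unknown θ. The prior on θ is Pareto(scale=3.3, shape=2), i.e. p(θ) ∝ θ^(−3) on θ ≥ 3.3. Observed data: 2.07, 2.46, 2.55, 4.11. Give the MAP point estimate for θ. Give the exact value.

θ̂_MAP = 4.11

The Uniform(0, θ) likelihood is θ^(−n) for θ ≥ max(xᵢ), zero otherwise. Here max(xᵢ) = 4.11.
Posterior ∝ θ^(−3) · θ^(−4) = θ^(−7) on θ ≥ max(3.3, 4.11) = 4.11.
This density is strictly decreasing in θ, so the posterior mode lies at the lower boundary of the support.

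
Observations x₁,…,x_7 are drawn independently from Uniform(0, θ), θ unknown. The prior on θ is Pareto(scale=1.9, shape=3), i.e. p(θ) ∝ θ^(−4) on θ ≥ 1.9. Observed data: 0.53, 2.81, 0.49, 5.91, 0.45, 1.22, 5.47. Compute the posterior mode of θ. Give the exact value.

θ̂_MAP = 5.91

The Uniform(0, θ) likelihood is θ^(−n) for θ ≥ max(xᵢ), zero otherwise. Here max(xᵢ) = 5.91.
Posterior ∝ θ^(−4) · θ^(−7) = θ^(−11) on θ ≥ max(1.9, 5.91) = 5.91.
This density is strictly decreasing in θ, so the posterior mode lies at the lower boundary of the support.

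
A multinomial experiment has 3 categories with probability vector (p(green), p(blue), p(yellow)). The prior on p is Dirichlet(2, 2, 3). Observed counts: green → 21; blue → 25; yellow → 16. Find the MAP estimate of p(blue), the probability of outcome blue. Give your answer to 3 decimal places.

MAP estimate of p(blue) = 0.394

The posterior is Dirichlet(αᵢ + nᵢ) = Dirichlet(23, 27, 19).
For a Dirichlet(a₁,…,a_K) with all aᵢ > 1, the mode has j-th component (aⱼ − 1)/(Σaᵢ − K).
Here Σaᵢ = 69 and K = 3, so p(blue) = (27 − 1)/(69 − 3) = 26/66 ≈ 0.394.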